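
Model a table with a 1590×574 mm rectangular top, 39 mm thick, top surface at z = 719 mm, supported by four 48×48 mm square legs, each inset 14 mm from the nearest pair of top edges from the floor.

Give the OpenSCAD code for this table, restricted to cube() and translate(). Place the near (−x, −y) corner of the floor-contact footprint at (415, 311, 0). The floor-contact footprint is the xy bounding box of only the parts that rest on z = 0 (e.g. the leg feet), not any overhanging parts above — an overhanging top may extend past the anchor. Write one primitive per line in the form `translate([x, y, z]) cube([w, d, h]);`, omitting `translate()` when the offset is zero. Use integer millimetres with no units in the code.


translate([401, 297, 680]) cube([1590, 574, 39]);
translate([415, 311, 0]) cube([48, 48, 680]);
translate([1929, 311, 0]) cube([48, 48, 680]);
translate([415, 809, 0]) cube([48, 48, 680]);
translate([1929, 809, 0]) cube([48, 48, 680]);


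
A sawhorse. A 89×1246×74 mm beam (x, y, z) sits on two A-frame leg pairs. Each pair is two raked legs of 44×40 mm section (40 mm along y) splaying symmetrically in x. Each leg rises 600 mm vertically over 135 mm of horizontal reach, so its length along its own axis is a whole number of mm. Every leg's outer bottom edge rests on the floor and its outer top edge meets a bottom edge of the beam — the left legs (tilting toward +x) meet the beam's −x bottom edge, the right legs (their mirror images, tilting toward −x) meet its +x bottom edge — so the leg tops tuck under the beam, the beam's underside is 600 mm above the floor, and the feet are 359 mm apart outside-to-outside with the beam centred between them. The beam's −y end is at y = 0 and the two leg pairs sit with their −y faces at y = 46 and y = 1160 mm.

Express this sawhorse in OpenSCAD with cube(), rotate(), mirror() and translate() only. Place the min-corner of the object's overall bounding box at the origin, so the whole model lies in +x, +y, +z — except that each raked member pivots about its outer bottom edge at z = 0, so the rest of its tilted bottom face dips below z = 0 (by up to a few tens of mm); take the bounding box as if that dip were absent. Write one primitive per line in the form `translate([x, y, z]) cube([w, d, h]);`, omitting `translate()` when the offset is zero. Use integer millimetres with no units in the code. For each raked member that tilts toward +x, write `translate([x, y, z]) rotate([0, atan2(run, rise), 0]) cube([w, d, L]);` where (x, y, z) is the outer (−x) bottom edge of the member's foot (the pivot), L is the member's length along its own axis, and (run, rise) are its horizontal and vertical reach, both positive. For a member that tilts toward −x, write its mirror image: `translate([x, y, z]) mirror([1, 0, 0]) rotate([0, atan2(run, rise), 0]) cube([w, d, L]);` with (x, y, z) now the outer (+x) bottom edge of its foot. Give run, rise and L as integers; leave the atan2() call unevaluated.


translate([135, 0, 600]) cube([89, 1246, 74]);
translate([0, 46, 0]) rotate([0, atan2(135, 600), 0]) cube([44, 40, 615]);
translate([359, 46, 0]) mirror([1, 0, 0]) rotate([0, atan2(135, 600), 0]) cube([44, 40, 615]);
translate([0, 1160, 0]) rotate([0, atan2(135, 600), 0]) cube([44, 40, 615]);
translate([359, 1160, 0]) mirror([1, 0, 0]) rotate([0, atan2(135, 600), 0]) cube([44, 40, 615]);


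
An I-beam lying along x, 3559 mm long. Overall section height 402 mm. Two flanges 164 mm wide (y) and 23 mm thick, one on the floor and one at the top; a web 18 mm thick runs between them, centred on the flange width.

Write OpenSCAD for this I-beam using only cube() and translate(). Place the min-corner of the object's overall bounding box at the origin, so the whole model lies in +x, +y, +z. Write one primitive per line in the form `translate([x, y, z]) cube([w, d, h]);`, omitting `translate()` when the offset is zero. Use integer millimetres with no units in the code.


cube([3559, 164, 23]);
translate([0, 73, 23]) cube([3559, 18, 356]);
translate([0, 0, 379]) cube([3559, 164, 23]);


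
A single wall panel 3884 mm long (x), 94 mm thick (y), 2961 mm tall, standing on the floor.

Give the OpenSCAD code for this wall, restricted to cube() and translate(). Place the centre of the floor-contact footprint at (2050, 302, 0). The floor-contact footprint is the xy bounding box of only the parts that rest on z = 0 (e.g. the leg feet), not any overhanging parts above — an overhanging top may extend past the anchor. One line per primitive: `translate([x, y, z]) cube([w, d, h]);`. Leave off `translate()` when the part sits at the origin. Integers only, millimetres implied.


translate([108, 255, 0]) cube([3884, 94, 2961]);


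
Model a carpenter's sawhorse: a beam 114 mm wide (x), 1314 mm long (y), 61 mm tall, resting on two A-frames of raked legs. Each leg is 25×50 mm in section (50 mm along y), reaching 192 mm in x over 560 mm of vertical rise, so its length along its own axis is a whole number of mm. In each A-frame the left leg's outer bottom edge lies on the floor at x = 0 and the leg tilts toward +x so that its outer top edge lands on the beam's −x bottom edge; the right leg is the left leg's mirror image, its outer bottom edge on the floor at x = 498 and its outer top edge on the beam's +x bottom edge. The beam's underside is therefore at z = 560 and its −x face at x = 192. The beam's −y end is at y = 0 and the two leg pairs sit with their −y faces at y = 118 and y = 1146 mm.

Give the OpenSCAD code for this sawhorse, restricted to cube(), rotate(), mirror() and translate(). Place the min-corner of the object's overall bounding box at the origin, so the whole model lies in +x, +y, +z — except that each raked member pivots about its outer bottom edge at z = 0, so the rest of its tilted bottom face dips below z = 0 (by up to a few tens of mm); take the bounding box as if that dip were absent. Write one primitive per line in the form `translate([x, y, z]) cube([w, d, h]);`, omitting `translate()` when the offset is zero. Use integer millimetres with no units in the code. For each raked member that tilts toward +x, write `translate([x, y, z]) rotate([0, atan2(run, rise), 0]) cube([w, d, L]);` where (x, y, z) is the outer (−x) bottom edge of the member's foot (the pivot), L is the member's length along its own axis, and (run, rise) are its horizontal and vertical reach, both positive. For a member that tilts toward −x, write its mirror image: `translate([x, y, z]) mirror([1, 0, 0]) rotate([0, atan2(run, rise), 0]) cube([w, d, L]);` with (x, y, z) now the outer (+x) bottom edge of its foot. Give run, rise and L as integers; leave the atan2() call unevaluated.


// leg length = √(192² + 560²) = 592
// right-leg outer foot x = 2·192 + 114 = 498
// beam min-corner = (192, 0, 560)
translate([192, 0, 560]) cube([114, 1314, 61]);
translate([0, 118, 0]) rotate([0, atan2(192, 560), 0]) cube([25, 50, 592]);
translate([498, 118, 0]) mirror([1, 0, 0]) rotate([0, atan2(192, 560), 0]) cube([25, 50, 592]);
translate([0, 1146, 0]) rotate([0, atan2(192, 560), 0]) cube([25, 50, 592]);
translate([498, 1146, 0]) mirror([1, 0, 0]) rotate([0, atan2(192, 560), 0]) cube([25, 50, 592]);


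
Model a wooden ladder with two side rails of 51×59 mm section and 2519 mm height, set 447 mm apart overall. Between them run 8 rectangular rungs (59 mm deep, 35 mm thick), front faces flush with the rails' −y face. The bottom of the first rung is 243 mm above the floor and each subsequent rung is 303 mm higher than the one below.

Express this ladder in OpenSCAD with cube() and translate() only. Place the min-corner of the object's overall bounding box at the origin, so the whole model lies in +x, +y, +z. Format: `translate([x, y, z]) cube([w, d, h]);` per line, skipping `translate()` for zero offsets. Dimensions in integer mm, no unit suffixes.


cube([51, 59, 2519]);
translate([396, 0, 0]) cube([51, 59, 2519]);
translate([51, 0, 243]) cube([345, 59, 35]);
translate([51, 0, 546]) cube([345, 59, 35]);
translate([51, 0, 849]) cube([345, 59, 35]);
translate([51, 0, 1152]) cube([345, 59, 35]);
translate([51, 0, 1455]) cube([345, 59, 35]);
translate([51, 0, 1758]) cube([345, 59, 35]);
translate([51, 0, 2061]) cube([345, 59, 35]);
translate([51, 0, 2364]) cube([345, 59, 35]);


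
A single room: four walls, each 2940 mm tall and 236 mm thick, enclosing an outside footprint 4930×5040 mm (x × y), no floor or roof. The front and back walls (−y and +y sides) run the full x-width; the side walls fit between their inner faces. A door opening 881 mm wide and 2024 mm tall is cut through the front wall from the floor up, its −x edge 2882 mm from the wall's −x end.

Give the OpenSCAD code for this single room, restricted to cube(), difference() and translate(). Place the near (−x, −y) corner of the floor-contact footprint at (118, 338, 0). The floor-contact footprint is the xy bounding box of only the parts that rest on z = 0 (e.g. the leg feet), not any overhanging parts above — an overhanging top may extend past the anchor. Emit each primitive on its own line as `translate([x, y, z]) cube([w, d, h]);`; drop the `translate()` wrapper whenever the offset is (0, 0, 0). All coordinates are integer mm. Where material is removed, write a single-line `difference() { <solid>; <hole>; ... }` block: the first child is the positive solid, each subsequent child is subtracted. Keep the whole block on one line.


difference() { translate([118, 338, 0]) cube([4930, 236, 2940]); translate([3000, 338, 0]) cube([881, 236, 2024]); }
translate([118, 5142, 0]) cube([4930, 236, 2940]);
translate([118, 574, 0]) cube([236, 4568, 2940]);
translate([4812, 574, 0]) cube([236, 4568, 2940]);


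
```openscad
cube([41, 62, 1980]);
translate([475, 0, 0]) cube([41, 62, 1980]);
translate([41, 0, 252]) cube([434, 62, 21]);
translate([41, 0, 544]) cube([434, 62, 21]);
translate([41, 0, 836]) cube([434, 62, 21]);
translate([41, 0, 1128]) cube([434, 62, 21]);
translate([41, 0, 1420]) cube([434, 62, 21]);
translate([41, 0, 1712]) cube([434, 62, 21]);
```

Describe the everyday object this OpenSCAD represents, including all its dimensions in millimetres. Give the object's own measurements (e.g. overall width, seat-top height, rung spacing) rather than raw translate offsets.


A straight ladder. Two 41×62 mm vertical rails, 1980 mm tall, stand 516 mm apart (outside-to-outside) with their front faces coplanar on the −y side. 6 rungs, each 62 mm deep and 21 mm tall, span between the inner faces of the rails, front faces flush with the rails. The lowest rung's underside is at z = 252 mm and rungs are spaced 292 mm apart (underside to underside).


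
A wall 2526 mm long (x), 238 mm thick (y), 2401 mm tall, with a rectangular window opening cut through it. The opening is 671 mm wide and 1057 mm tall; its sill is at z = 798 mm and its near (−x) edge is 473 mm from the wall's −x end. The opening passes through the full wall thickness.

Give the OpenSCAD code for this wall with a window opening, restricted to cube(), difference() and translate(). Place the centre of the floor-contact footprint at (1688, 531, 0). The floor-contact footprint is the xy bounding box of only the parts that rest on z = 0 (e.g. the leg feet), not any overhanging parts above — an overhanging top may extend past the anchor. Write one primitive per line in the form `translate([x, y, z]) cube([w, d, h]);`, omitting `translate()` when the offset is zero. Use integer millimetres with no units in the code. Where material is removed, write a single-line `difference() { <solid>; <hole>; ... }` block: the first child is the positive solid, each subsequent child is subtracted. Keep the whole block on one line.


difference() { translate([425, 412, 0]) cube([2526, 238, 2401]); translate([898, 412, 798]) cube([671, 238, 1057]); }


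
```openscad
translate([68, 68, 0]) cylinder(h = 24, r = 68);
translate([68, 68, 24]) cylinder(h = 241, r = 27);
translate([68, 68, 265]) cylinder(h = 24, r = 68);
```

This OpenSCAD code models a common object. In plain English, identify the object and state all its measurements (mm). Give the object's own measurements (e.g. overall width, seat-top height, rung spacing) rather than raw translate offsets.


A spool: two coaxial disc flanges of radius 68 mm and thickness 24 mm, joined by a core cylinder of radius 27 mm and height 241 mm. The lower flange rests on z = 0 and the three cylinders share a vertical axis.


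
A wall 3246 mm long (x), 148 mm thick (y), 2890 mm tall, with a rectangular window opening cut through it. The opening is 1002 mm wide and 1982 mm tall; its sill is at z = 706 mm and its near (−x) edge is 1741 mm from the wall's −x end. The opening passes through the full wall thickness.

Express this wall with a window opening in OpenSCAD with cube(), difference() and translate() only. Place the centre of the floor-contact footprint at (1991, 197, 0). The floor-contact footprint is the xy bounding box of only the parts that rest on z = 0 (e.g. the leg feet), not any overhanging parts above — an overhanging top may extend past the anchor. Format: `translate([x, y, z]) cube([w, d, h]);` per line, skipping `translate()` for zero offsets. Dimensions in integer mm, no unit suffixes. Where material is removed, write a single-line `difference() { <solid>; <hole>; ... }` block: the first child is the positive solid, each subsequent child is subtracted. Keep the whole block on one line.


difference() { translate([368, 123, 0]) cube([3246, 148, 2890]); translate([2109, 123, 706]) cube([1002, 148, 1982]); }


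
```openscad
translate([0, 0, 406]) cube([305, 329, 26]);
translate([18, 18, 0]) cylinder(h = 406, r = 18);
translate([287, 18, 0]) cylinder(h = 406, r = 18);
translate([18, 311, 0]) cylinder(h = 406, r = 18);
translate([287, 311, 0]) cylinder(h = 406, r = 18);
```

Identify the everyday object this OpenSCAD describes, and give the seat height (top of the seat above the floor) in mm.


A stool. The seat height is 432 mm.

A 305×329×26 slab at z = 406 on four corner cylinders — a stool. The seat top is 406 + 26 = 432 mm.


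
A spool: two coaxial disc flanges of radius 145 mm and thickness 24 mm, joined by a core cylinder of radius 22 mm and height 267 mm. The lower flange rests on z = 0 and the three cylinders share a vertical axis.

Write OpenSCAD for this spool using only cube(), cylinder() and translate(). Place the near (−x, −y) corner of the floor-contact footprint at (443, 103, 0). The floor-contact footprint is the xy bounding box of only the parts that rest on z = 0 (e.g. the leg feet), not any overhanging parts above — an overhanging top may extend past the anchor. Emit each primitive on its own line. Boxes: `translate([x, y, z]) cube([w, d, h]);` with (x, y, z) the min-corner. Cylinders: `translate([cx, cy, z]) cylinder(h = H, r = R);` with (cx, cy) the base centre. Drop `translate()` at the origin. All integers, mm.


translate([588, 248, 0]) cylinder(h = 24, r = 145);
translate([588, 248, 24]) cylinder(h = 267, r = 22);
translate([588, 248, 291]) cylinder(h = 24, r = 145);


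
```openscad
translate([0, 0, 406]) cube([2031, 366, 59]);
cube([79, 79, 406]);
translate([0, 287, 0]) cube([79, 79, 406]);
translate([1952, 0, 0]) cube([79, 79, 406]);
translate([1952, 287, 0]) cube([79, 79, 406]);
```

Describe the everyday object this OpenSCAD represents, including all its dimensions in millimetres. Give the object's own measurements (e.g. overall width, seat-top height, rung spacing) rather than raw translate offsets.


A bench: a 2031×366 mm seat slab, 59 mm thick, top at z = 465 mm, on four 79×79 mm square legs flush with the seat corners and standing on z = 0.


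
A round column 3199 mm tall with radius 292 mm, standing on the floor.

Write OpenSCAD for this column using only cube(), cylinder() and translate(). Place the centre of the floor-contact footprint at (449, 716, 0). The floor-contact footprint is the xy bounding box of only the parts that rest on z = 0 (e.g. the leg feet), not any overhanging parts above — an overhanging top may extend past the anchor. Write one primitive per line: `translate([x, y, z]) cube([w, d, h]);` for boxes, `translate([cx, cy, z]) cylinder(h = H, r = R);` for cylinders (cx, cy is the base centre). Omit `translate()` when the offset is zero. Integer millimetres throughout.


translate([449, 716, 0]) cylinder(h = 3199, r = 292);


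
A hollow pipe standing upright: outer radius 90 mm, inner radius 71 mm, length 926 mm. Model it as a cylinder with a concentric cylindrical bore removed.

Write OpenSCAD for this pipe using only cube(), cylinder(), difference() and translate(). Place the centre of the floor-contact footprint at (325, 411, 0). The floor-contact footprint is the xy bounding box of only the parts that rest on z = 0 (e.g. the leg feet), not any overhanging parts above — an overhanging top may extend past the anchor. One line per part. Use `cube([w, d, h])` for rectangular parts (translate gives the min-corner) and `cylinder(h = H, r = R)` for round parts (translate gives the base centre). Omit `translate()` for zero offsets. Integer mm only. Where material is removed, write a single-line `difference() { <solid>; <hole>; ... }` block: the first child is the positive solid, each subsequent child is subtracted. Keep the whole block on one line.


difference() { translate([325, 411, 0]) cylinder(h = 926, r = 90); translate([325, 411, 0]) cylinder(h = 926, r = 71); }


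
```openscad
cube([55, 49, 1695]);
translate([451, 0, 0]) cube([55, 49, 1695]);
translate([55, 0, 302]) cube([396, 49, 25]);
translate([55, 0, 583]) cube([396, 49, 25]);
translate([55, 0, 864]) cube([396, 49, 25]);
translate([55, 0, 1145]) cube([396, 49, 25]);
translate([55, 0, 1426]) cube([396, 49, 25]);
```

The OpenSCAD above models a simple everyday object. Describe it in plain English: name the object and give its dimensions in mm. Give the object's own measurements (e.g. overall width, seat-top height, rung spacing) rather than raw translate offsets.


A straight ladder. Two 55×49 mm vertical rails, 1695 mm tall, stand 506 mm apart (outside-to-outside) with their front faces coplanar on the −y side. 5 rungs, each 49 mm deep and 25 mm tall, span between the inner faces of the rails, front faces flush with the rails. The lowest rung's underside is at z = 302 mm and rungs are spaced 281 mm apart (underside to underside).


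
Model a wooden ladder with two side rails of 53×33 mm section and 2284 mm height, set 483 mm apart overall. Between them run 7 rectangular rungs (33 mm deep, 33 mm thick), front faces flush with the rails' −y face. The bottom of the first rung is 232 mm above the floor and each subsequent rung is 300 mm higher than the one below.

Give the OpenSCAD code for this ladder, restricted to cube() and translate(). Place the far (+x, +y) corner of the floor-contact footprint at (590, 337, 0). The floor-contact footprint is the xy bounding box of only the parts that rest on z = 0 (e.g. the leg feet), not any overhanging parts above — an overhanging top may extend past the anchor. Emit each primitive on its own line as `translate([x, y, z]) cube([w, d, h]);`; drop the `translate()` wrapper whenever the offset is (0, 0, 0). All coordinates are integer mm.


// rung span = 483 - 2*53 = 377
// rung[k] z = 232 + k*300
translate([107, 304, 0]) cube([53, 33, 2284]);
translate([537, 304, 0]) cube([53, 33, 2284]);
translate([160, 304, 232]) cube([377, 33, 33]);
translate([160, 304, 532]) cube([377, 33, 33]);
translate([160, 304, 832]) cube([377, 33, 33]);
translate([160, 304, 1132]) cube([377, 33, 33]);
translate([160, 304, 1432]) cube([377, 33, 33]);
translate([160, 304, 1732]) cube([377, 33, 33]);
translate([160, 304, 2032]) cube([377, 33, 33]);


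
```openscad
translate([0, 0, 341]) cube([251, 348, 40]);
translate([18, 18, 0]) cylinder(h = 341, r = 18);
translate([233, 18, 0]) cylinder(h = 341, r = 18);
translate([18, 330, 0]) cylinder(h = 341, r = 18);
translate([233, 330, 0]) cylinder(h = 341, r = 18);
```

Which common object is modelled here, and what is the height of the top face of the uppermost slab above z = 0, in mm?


A stool. The seat height is 381 mm.

A 251×348×40 slab at z = 341 on four corner cylinders — a stool. The seat top is 341 + 40 = 381 mm.


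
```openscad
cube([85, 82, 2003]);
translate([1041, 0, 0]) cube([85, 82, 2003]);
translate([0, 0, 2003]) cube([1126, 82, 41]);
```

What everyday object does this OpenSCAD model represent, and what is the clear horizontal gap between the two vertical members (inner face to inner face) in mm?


A door frame. The clear opening width is 956 mm.

Two 2003 mm tall posts with a header on top — a door frame. The left jamb is 85 mm wide at x = 0; the right jamb starts at x = 1041. The clear opening is 1041 − 85 = 956 mm.


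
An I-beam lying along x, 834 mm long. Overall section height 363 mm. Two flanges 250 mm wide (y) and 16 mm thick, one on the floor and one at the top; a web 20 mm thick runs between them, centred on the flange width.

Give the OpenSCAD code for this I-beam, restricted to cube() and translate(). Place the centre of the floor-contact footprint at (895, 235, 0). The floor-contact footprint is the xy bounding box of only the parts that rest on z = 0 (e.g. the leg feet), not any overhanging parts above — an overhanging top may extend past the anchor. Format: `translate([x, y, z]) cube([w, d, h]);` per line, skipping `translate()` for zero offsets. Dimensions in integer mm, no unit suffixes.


translate([478, 110, 0]) cube([834, 250, 16]);
translate([478, 225, 16]) cube([834, 20, 331]);
translate([478, 110, 347]) cube([834, 250, 16]);


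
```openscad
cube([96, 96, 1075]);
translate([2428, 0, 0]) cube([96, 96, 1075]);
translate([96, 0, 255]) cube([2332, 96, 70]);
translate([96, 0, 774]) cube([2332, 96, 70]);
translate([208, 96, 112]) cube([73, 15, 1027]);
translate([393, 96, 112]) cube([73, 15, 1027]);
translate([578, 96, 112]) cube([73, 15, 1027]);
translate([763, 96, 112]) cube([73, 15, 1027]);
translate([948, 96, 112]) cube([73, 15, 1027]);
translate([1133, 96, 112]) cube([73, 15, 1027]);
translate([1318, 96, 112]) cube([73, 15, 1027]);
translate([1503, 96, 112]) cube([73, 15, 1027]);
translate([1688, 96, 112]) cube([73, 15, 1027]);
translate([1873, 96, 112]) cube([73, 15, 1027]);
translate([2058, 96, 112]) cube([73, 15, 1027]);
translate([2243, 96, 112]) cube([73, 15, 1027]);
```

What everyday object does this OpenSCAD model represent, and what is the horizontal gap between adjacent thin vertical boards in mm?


A fence section. The picket gap is 112 mm.

Two posts, two rails, 12 pickets — a fence section. Span 2332 mm holds 12 pickets of 73 mm with 13 equal gaps: ⌊(2332 − 12·73) / 13⌋ = 112 mm.


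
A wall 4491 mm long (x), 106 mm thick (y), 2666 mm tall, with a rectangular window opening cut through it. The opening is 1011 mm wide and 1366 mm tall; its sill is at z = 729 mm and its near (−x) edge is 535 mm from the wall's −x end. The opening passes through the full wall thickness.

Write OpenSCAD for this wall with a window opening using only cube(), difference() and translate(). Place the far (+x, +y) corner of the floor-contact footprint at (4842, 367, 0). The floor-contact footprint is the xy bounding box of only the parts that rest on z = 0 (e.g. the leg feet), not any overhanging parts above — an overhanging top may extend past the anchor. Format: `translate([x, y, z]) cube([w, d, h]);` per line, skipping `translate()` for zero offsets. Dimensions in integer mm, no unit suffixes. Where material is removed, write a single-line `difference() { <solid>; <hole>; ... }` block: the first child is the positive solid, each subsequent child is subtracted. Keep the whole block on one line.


difference() { translate([351, 261, 0]) cube([4491, 106, 2666]); translate([886, 261, 729]) cube([1011, 106, 1366]); }


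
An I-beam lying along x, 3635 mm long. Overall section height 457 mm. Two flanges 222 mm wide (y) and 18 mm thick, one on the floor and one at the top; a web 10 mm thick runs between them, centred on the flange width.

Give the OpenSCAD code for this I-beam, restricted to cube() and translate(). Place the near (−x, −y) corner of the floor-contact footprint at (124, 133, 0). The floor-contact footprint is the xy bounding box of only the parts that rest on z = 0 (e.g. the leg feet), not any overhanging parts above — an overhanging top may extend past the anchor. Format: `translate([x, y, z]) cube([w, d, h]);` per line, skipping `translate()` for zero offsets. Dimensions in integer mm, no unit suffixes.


translate([124, 133, 0]) cube([3635, 222, 18]);
translate([124, 239, 18]) cube([3635, 10, 421]);
translate([124, 133, 439]) cube([3635, 222, 18]);


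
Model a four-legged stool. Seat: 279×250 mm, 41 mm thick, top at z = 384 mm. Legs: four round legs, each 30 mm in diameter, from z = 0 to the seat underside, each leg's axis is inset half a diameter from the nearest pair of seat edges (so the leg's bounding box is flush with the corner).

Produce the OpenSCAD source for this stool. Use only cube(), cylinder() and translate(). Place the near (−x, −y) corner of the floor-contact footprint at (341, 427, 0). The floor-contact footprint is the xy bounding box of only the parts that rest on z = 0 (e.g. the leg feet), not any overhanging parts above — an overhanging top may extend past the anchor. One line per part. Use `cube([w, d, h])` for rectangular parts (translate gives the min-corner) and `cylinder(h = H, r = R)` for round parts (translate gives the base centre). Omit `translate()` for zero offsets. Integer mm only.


translate([341, 427, 343]) cube([279, 250, 41]);
translate([356, 442, 0]) cylinder(h = 343, r = 15);
translate([605, 442, 0]) cylinder(h = 343, r = 15);
translate([356, 662, 0]) cylinder(h = 343, r = 15);
translate([605, 662, 0]) cylinder(h = 343, r = 15);


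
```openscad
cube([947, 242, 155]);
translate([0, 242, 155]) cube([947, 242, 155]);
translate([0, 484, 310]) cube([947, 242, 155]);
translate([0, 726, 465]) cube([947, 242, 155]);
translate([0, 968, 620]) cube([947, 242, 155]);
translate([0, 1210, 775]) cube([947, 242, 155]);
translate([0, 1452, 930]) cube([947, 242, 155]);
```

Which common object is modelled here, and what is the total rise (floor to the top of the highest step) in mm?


A staircase. The total rise is 1085 mm.

7 identical blocks, each offset up and back from the previous — a staircase. Each step is 155 mm tall and there are 7 of them, so the total rise is 7 × 155 = 1085 mm.


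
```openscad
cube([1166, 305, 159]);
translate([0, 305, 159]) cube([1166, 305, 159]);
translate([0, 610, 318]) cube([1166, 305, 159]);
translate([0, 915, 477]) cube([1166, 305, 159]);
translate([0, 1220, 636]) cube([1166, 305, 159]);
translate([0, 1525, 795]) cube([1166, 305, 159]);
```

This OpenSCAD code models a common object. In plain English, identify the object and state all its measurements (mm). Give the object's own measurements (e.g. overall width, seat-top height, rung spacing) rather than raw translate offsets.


A straight staircase of 6 solid steps. Each step is 1166 mm wide (x), 305 mm deep (y, the going) and 159 mm tall (the rise). The first step rests on the floor; each subsequent step sits one going further in +y and one rise higher in +z, directly behind and above the previous step with no overlap.


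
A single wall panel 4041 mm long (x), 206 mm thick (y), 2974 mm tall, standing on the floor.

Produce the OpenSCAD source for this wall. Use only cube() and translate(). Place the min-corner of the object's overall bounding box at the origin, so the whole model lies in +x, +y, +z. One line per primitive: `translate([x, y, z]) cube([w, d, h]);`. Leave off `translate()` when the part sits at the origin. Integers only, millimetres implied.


cube([4041, 206, 2974]);


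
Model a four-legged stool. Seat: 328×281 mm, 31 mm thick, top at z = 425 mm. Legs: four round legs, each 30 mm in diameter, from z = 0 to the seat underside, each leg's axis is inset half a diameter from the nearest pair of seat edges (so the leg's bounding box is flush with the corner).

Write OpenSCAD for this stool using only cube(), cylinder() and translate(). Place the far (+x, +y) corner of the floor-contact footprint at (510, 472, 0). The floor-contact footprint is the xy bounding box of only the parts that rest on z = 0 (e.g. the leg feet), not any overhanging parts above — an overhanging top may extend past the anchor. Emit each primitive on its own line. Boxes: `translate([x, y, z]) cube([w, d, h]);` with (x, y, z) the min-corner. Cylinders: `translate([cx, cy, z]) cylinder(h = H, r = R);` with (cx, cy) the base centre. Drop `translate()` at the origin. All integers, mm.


translate([182, 191, 394]) cube([328, 281, 31]);
translate([197, 206, 0]) cylinder(h = 394, r = 15);
translate([495, 206, 0]) cylinder(h = 394, r = 15);
translate([197, 457, 0]) cylinder(h = 394, r = 15);
translate([495, 457, 0]) cylinder(h = 394, r = 15);


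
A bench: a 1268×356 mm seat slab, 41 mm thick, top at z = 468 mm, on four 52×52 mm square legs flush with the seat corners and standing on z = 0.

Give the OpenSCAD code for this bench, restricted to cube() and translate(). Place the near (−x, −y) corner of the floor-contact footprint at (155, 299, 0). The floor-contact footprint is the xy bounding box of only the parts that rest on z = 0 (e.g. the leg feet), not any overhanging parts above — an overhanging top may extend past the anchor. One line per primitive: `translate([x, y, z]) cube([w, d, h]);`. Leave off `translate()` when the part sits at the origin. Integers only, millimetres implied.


translate([155, 299, 427]) cube([1268, 356, 41]);
translate([155, 299, 0]) cube([52, 52, 427]);
translate([155, 603, 0]) cube([52, 52, 427]);
translate([1371, 299, 0]) cube([52, 52, 427]);
translate([1371, 603, 0]) cube([52, 52, 427]);


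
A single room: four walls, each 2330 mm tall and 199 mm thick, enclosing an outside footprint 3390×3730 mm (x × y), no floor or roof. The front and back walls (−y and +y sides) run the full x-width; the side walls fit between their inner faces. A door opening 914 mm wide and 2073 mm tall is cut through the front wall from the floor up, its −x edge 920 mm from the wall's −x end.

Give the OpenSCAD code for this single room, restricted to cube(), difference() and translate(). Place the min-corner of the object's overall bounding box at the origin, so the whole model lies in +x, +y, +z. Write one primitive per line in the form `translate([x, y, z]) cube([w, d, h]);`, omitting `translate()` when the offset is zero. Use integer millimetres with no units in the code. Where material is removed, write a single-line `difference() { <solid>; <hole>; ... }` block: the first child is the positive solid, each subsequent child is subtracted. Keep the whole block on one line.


difference() { cube([3390, 199, 2330]); translate([920, 0, 0]) cube([914, 199, 2073]); }
translate([0, 3531, 0]) cube([3390, 199, 2330]);
translate([0, 199, 0]) cube([199, 3332, 2330]);
translate([3191, 199, 0]) cube([199, 3332, 2330]);


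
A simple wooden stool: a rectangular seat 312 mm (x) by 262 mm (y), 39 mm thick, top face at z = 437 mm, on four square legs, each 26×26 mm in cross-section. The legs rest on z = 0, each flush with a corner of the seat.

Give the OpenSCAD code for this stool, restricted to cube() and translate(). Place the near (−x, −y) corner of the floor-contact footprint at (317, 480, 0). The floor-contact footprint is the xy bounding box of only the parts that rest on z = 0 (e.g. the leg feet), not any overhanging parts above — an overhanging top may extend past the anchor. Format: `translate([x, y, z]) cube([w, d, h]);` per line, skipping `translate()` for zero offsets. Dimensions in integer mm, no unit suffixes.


// leg_h = 437 - 39 = 398
translate([317, 480, 398]) cube([312, 262, 39]);
translate([317, 480, 0]) cube([26, 26, 398]);
translate([603, 480, 0]) cube([26, 26, 398]);
translate([317, 716, 0]) cube([26, 26, 398]);
translate([603, 716, 0]) cube([26, 26, 398]);


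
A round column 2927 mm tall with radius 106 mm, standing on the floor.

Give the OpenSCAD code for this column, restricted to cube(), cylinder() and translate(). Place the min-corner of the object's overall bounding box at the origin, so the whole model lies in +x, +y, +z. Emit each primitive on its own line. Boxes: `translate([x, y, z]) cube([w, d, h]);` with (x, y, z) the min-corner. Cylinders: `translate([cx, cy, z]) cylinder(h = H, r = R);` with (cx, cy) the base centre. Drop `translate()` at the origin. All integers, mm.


translate([106, 106, 0]) cylinder(h = 2927, r = 106);


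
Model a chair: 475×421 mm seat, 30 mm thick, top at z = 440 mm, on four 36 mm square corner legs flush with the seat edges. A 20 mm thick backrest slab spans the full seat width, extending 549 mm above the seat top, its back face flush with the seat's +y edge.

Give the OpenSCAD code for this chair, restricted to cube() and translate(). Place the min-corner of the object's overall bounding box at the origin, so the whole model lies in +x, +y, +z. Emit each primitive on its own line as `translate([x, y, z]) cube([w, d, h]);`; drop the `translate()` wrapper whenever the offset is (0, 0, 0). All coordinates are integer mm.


translate([0, 0, 410]) cube([475, 421, 30]);
cube([36, 36, 410]);
translate([439, 0, 0]) cube([36, 36, 410]);
translate([0, 385, 0]) cube([36, 36, 410]);
translate([439, 385, 0]) cube([36, 36, 410]);
translate([0, 401, 440]) cube([475, 20, 549]);


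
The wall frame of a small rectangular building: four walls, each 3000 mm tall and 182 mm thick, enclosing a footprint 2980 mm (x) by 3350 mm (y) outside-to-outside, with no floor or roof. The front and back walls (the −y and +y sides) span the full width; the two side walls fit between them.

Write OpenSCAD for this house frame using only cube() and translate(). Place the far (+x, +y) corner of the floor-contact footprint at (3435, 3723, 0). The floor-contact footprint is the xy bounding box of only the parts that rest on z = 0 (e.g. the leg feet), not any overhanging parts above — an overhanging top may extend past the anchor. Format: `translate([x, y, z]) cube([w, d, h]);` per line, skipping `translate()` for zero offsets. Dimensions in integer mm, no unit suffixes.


translate([455, 373, 0]) cube([2980, 182, 3000]);
translate([455, 3541, 0]) cube([2980, 182, 3000]);
translate([455, 555, 0]) cube([182, 2986, 3000]);
translate([3253, 555, 0]) cube([182, 2986, 3000]);


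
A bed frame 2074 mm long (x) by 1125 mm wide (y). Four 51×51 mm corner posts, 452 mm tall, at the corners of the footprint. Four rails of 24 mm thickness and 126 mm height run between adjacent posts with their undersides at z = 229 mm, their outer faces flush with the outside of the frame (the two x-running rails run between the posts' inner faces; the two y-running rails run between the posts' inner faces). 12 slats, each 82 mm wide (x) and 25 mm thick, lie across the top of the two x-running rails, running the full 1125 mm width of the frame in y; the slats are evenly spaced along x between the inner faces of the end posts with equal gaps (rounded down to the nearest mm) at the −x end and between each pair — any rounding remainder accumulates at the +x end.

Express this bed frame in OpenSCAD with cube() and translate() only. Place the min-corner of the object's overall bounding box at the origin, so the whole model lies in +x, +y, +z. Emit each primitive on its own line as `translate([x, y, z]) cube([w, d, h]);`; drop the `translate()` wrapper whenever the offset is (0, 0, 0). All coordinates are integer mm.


cube([51, 51, 452]);
translate([0, 1074, 0]) cube([51, 51, 452]);
translate([2023, 0, 0]) cube([51, 51, 452]);
translate([2023, 1074, 0]) cube([51, 51, 452]);
translate([51, 0, 229]) cube([1972, 24, 126]);
translate([51, 1101, 229]) cube([1972, 24, 126]);
translate([0, 51, 229]) cube([24, 1023, 126]);
translate([2050, 51, 229]) cube([24, 1023, 126]);
translate([127, 0, 355]) cube([82, 1125, 25]);
translate([285, 0, 355]) cube([82, 1125, 25]);
translate([443, 0, 355]) cube([82, 1125, 25]);
translate([601, 0, 355]) cube([82, 1125, 25]);
translate([759, 0, 355]) cube([82, 1125, 25]);
translate([917, 0, 355]) cube([82, 1125, 25]);
translate([1075, 0, 355]) cube([82, 1125, 25]);
translate([1233, 0, 355]) cube([82, 1125, 25]);
translate([1391, 0, 355]) cube([82, 1125, 25]);
translate([1549, 0, 355]) cube([82, 1125, 25]);
translate([1707, 0, 355]) cube([82, 1125, 25]);
translate([1865, 0, 355]) cube([82, 1125, 25]);


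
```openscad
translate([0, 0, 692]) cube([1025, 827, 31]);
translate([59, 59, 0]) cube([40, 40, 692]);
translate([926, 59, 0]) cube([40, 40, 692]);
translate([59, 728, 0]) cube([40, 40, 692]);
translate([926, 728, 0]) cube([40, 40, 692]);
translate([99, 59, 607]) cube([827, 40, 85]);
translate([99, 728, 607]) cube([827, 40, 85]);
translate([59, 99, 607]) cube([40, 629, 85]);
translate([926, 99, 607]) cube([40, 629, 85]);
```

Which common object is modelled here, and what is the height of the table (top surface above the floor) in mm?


A table. The table height is 723 mm.

A 1025×827×31 slab sits at z = 692 on four 40 mm square posts — a table. The top surface is at 692 + 31 = 723 mm.


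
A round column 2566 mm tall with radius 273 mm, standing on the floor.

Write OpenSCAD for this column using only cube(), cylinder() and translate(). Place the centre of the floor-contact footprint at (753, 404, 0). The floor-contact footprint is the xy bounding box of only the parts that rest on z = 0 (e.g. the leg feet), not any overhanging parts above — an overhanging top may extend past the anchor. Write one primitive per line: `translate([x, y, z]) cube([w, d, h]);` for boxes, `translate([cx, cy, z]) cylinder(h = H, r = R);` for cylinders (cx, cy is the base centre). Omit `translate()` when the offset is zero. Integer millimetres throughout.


translate([753, 404, 0]) cylinder(h = 2566, r = 273);


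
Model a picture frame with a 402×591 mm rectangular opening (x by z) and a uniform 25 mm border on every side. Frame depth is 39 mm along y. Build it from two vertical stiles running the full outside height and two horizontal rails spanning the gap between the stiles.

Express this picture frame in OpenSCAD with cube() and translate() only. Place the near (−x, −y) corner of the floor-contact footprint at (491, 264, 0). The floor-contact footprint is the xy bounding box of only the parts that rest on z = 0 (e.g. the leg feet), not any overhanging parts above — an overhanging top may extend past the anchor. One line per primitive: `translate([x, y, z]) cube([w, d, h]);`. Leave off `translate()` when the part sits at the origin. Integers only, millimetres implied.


translate([491, 264, 0]) cube([25, 39, 641]);
translate([918, 264, 0]) cube([25, 39, 641]);
translate([516, 264, 0]) cube([402, 39, 25]);
translate([516, 264, 616]) cube([402, 39, 25]);


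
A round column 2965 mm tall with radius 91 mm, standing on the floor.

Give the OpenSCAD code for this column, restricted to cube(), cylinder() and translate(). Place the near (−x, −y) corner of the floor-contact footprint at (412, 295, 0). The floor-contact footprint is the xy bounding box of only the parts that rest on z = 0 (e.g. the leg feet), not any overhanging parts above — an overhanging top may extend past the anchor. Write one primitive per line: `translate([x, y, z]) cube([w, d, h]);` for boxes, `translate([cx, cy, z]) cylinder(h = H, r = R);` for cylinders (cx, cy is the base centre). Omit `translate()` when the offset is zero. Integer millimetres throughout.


translate([503, 386, 0]) cylinder(h = 2965, r = 91);


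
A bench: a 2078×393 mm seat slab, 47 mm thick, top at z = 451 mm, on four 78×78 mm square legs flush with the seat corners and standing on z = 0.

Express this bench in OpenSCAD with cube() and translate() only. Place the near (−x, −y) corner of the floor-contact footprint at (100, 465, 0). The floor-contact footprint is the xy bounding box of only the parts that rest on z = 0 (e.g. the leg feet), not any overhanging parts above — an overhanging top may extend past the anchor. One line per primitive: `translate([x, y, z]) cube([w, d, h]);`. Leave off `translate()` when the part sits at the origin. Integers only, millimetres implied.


// leg_h = 451 − 47 = 404
translate([100, 465, 404]) cube([2078, 393, 47]);
translate([100, 465, 0]) cube([78, 78, 404]);
translate([100, 780, 0]) cube([78, 78, 404]);
translate([2100, 465, 0]) cube([78, 78, 404]);
translate([2100, 780, 0]) cube([78, 78, 404]);
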